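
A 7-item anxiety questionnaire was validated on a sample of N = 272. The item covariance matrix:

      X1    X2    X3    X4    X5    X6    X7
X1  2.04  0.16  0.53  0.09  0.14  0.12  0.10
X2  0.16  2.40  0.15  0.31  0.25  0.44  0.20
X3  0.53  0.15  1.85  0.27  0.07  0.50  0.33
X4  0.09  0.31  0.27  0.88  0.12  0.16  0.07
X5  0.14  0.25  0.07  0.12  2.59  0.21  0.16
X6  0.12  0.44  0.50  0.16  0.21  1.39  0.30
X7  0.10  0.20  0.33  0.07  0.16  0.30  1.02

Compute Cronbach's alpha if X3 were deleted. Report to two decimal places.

α = 0.43

Remaining items: X1, X2, X4, X5, X6, X7 (k = 6).
Σσ²ᵢ = 2.04 + 2.40 + 0.88 + 2.59 + 1.39 + 1.02 = 10.32
σ²_total = 10.32 + 2 × 2.83 = 15.98
α (item deleted) = (6/5)·(1 − 10.32/15.98) = 0.43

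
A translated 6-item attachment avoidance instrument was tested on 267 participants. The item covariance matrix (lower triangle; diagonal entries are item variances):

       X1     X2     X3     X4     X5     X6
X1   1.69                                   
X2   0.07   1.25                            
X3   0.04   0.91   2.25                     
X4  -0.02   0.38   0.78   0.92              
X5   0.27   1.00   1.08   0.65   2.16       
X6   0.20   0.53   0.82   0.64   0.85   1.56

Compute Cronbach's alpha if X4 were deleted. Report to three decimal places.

Remaining items: X1, X2, X3, X5, X6 (k = 5).
Σσᵢ² = 1.69 + 1.25 + 2.25 + 2.16 + 1.56 = 8.91
total variance = 8.91 + 2 × 5.77 = 20.45
α (item deleted) = (5/4)·(1 − 8.91/20.45) = 0.705

Cronbach's alpha = 0.705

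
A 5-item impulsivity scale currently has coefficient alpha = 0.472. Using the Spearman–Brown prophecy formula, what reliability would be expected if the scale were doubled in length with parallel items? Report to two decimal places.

predicted reliability = 0.64

Length factor m = 2
α' = m·α / (1 + (m−1)·α)
   = 2 × 0.472 / (1 + (2 − 1) × 0.472)
   = 0.9440 / 1.4720 = 0.64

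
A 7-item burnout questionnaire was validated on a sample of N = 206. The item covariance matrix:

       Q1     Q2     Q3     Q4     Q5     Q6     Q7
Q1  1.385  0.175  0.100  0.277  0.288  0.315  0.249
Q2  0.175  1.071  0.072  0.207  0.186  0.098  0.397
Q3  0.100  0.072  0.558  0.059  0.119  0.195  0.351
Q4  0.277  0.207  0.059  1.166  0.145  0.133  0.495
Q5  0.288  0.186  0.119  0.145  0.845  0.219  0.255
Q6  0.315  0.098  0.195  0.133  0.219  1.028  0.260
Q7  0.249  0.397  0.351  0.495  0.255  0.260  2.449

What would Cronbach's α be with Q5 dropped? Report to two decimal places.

Cronbach's α = 0.56

Remaining items: Q1, Q2, Q3, Q4, Q6, Q7 (k = 6).
ΣVar(i) = 1.385 + 1.071 + 0.558 + 1.166 + 1.028 + 2.449 = 7.657
σ²_T = 7.657 + 2 × 3.383 = 14.423
α (item deleted) = (6/5)·(1 − 7.657/14.423) = 0.56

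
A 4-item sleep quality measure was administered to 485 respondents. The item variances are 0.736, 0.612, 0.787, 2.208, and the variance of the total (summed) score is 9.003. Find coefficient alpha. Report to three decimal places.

sum of item variances = 0.736 + 0.612 + 0.787 + 2.208 = 4.343
α = (k/(k−1))·(1 − sum of item variances/σ²_total) = (4/3)·(1 − 4.343/9.003) = 0.690

coefficient alpha = 0.690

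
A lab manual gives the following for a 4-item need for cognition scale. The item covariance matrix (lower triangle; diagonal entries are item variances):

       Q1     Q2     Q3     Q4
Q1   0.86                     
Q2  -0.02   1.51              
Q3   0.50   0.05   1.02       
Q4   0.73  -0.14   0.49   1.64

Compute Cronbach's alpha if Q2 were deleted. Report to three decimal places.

Remaining items: Q1, Q3, Q4 (k = 3).
Σσ²ᵢ = 0.86 + 1.02 + 1.64 = 3.52
σ²_total = 3.52 + 2 × 1.72 = 6.96
α (item deleted) = (3/2)·(1 − 3.52/6.96) = 0.741

Cronbach's alpha = 0.741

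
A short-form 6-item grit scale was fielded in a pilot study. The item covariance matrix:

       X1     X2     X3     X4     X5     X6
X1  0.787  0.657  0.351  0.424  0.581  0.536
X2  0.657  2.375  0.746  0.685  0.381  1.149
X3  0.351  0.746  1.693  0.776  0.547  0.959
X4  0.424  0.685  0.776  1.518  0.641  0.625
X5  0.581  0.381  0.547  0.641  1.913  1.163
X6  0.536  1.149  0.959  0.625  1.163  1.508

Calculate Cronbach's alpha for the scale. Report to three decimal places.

α = 0.811

sum of item variances = 0.787 + 2.375 + 1.693 + 1.518 + 1.913 + 1.508 = 9.794
Σ_{i<j} σ_ij = 10.221
σ²_T = 9.794 + 2 × 10.221 = 30.236
α = (k/(k−1))·(1 − sum of item variances/σ²_T) = (6/5)·(1 − 9.794/30.236) = 0.811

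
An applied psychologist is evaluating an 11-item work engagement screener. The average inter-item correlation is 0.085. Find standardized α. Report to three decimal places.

standardized α = 0.505

Standardized α = k·r̄ / (1 + (k−1)·r̄) = 11 × 0.085 / (1 + 10 × 0.085)
  = 0.9350 / 1.8500 = 0.505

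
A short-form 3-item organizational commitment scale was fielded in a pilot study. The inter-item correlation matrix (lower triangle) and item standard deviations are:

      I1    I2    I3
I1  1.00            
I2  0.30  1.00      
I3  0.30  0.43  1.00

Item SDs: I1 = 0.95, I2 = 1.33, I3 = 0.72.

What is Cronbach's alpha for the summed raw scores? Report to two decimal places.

Cronbach's alpha = 0.58

Σσ²ᵢ = 0.95² + 1.33² + 0.72² = 3.1898
Covariances σ_ij = r_ij · s_i · s_j:
  σ(I1,I2) = 0.30 × 0.95 × 1.33 = 0.3790
  σ(I1,I3) = 0.30 × 0.95 × 0.72 = 0.2052
  σ(I2,I3) = 0.43 × 1.33 × 0.72 = 0.4118
σ²_T = Σσ²ᵢ + 2·Σσ_ij = 3.1898 + 2 × 0.9960 = 5.1818
α = (3/2)·(1 − 3.1898/5.1818) = 0.58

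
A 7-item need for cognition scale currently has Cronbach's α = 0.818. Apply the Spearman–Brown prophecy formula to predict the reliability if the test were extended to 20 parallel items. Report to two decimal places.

predicted reliability = 0.93

Length factor m = 20/7 = 2.8571
α' = m·α / (1 + (m−1)·α)
   = 20/7 × 0.818 / (1 + (20/7 − 1) × 0.818)
   = 2.3371 / 2.5191 = 0.93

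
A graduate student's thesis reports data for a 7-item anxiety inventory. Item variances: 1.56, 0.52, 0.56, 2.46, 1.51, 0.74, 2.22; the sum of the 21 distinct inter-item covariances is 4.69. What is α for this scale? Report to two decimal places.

α = 0.58

Σσᵢ² = 1.56 + 0.52 + 0.56 + 2.46 + 1.51 + 0.74 + 2.22 = 9.57
Sum of distinct covariances = 4.69
σ²_total = Σσᵢ² + 2·Σcov = 9.57 + 2 × 4.69 = 18.95
α = (7/6)·(1 − 9.57/18.95) = 0.58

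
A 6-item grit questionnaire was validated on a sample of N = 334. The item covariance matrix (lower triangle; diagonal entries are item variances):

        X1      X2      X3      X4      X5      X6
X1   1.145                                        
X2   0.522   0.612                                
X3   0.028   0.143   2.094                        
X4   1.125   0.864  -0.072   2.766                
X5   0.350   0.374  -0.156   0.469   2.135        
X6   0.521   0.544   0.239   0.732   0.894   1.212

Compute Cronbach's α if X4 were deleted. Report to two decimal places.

Remaining items: X1, X2, X3, X5, X6 (k = 5).
sum of item variances = 1.145 + 0.612 + 2.094 + 2.135 + 1.212 = 7.198
Var(T) = 7.198 + 2 × 3.459 = 14.116
α (item deleted) = (5/4)·(1 − 7.198/14.116) = 0.61

α = 0.61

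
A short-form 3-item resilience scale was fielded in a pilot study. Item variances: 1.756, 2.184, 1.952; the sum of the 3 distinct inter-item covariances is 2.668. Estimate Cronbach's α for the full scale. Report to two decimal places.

Cronbach's α = 0.71

ΣVar(i) = 1.756 + 2.184 + 1.952 = 5.892
Sum of distinct covariances = 2.668
σ²_total = ΣVar(i) + 2·Σcov = 5.892 + 2 × 2.668 = 11.228
α = (3/2)·(1 − 5.892/11.228) = 0.71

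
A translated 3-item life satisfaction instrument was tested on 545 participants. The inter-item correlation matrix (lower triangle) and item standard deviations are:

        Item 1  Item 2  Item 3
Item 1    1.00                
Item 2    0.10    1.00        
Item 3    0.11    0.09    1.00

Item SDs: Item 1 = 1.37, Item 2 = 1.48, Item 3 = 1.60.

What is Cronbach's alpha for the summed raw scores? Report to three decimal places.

α = 0.248

Σσ²ᵢ = 1.37² + 1.48² + 1.60² = 6.6273
Covariances σ_ij = r_ij · s_i · s_j:
  σ(Item 1,Item 2) = 0.10 × 1.37 × 1.48 = 0.2028
  σ(Item 1,Item 3) = 0.11 × 1.37 × 1.60 = 0.2411
  σ(Item 2,Item 3) = 0.09 × 1.48 × 1.60 = 0.2131
σ²_T = Σσ²ᵢ + 2·Σσ_ij = 6.6273 + 2 × 0.6570 = 7.9413
α = (3/2)·(1 − 6.6273/7.9413) = 0.248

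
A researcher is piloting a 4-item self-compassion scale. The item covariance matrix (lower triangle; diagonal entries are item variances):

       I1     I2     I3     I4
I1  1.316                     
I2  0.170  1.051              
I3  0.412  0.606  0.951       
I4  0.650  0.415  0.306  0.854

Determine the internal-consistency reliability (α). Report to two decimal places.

α = 0.73

Σσ²ᵢ = 1.316 + 1.051 + 0.951 + 0.854 = 4.172
Σ_{i<j} σ_ij = 2.559
σ²_total = 4.172 + 2 × 2.559 = 9.290
α = (k/(k−1))·(1 − Σσ²ᵢ/σ²_total) = (4/3)·(1 − 4.172/9.290) = 0.73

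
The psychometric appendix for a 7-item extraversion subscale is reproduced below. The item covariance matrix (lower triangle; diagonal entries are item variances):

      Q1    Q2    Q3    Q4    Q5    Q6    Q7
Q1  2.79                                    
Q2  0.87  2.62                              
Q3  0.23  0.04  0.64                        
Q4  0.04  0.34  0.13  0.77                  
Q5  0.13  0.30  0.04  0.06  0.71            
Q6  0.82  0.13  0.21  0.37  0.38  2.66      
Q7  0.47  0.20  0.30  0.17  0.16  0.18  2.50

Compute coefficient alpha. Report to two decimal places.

Σσ²ᵢ = 2.79 + 2.62 + 0.64 + 0.77 + 0.71 + 2.66 + 2.50 = 12.69
Sum of off-diagonal covariances = 5.57
Var(T) = 12.69 + 2 × 5.57 = 23.83
α = (k/(k−1))·(1 − Σσ²ᵢ/Var(T)) = (7/6)·(1 − 12.69/23.83) = 0.55

α = 0.55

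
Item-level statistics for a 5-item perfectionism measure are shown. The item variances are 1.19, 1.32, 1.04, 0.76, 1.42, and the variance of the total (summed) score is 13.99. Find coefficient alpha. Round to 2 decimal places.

coefficient alpha = 0.74

ΣVar(i) = 1.19 + 1.32 + 1.04 + 0.76 + 1.42 = 5.73
α = (k/(k−1))·(1 − ΣVar(i)/Var(T)) = (5/4)·(1 − 5.73/13.99) = 0.74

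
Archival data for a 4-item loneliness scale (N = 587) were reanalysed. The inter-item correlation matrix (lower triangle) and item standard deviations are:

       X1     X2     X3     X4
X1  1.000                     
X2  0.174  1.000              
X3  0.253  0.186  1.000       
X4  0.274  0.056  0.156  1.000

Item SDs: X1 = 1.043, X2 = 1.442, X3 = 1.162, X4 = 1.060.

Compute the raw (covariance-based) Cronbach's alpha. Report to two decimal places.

Σσ²ᵢ = 1.043² + 1.442² + 1.162² + 1.060² = 5.6411
Covariances σ_ij = r_ij · s_i · s_j:
  σ(X1,X2) = 0.174 × 1.043 × 1.442 = 0.2617
  σ(X1,X3) = 0.253 × 1.043 × 1.162 = 0.3066
  σ(X1,X4) = 0.274 × 1.043 × 1.060 = 0.3029
  σ(X2,X3) = 0.186 × 1.442 × 1.162 = 0.3117
  σ(X2,X4) = 0.056 × 1.442 × 1.060 = 0.0856
  σ(X3,X4) = 0.156 × 1.162 × 1.060 = 0.1921
σ²_T = Σσ²ᵢ + 2·Σσ_ij = 5.6411 + 2 × 1.4606 = 8.5623
α = (4/3)·(1 − 5.6411/8.5623) = 0.45

Cronbach's alpha = 0.45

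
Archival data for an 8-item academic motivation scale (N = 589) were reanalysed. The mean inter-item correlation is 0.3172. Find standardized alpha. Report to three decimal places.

α = 0.788

Standardized α = k·r̄ / (1 + (k−1)·r̄) = 8 × 0.3172 / (1 + 7 × 0.3172)
  = 2.5376 / 3.2204 = 0.788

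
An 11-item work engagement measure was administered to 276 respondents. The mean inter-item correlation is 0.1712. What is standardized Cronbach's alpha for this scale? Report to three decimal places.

α = 0.694

Standardized α = k·r̄ / (1 + (k−1)·r̄) = 11 × 0.1712 / (1 + 10 × 0.1712)
  = 1.8832 / 2.7120 = 0.694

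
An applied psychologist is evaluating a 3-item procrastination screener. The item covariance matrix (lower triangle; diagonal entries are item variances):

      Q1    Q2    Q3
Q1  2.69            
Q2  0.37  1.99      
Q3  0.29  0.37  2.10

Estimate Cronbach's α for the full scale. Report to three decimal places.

Cronbach's α = 0.350

Σσ²ᵢ = 2.69 + 1.99 + 2.10 = 6.78
Sum of the distinct covariances = 1.03
σ²_total = 6.78 + 2 × 1.03 = 8.84
α = (k/(k−1))·(1 − Σσ²ᵢ/σ²_total) = (3/2)·(1 − 6.78/8.84) = 0.350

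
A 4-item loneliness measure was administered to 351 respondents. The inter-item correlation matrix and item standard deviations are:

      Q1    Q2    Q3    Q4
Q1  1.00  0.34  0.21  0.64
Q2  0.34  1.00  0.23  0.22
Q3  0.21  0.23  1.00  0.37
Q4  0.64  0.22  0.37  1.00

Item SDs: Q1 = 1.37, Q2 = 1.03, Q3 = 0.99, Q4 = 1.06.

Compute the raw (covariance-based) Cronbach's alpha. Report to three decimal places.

α = 0.671

Σσ²ᵢ = 1.37² + 1.03² + 0.99² + 1.06² = 5.0415
Covariances σ_ij = r_ij · s_i · s_j:
  σ(Q1,Q2) = 0.34 × 1.37 × 1.03 = 0.4798
  σ(Q1,Q3) = 0.21 × 1.37 × 0.99 = 0.2848
  σ(Q1,Q4) = 0.64 × 1.37 × 1.06 = 0.9294
  σ(Q2,Q3) = 0.23 × 1.03 × 0.99 = 0.2345
  σ(Q2,Q4) = 0.22 × 1.03 × 1.06 = 0.2402
  σ(Q3,Q4) = 0.37 × 0.99 × 1.06 = 0.3883
σ²_T = Σσ²ᵢ + 2·Σσ_ij = 5.0415 + 2 × 2.5570 = 10.1555
α = (4/3)·(1 − 5.0415/10.1555) = 0.671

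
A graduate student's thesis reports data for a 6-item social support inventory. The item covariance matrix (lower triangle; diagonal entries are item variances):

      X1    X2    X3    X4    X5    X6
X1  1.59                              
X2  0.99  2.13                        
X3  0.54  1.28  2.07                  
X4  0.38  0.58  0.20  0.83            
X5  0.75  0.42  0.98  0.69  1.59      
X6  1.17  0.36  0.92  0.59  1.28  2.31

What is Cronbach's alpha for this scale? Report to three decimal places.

Σσ²ᵢ = 1.59 + 2.13 + 2.07 + 0.83 + 1.59 + 2.31 = 10.52
Sum of off-diagonal covariances = 11.13
σ²_T = 10.52 + 2 × 11.13 = 32.78
α = (k/(k−1))·(1 − Σσ²ᵢ/σ²_T) = (6/5)·(1 − 10.52/32.78) = 0.815

Cronbach's alpha = 0.815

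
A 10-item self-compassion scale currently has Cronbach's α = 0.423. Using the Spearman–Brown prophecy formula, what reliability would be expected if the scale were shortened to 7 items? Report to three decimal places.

predicted reliability = 0.339

Length factor m = 7/10 = 0.7000
α' = m·α / (1 − (1−m)·α)
   = 7/10 × 0.423 / (1 − (1 − 7/10) × 0.423)
   = 0.2961 / 0.8731 = 0.339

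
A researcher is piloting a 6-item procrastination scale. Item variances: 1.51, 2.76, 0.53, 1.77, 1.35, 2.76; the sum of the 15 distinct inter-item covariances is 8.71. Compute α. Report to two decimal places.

α = 0.74

Σσᵢ² = 1.51 + 2.76 + 0.53 + 1.77 + 1.35 + 2.76 = 10.68
Sum of distinct covariances = 8.71
σ²_total = Σσᵢ² + 2·Σcov = 10.68 + 2 × 8.71 = 28.10
α = (6/5)·(1 − 10.68/28.10) = 0.74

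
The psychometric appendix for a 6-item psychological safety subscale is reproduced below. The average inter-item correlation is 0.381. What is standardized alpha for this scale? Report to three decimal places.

Standardized α = k·r̄ / (1 + (k−1)·r̄) = 6 × 0.381 / (1 + 5 × 0.381)
  = 2.2860 / 2.9050 = 0.787

α = 0.787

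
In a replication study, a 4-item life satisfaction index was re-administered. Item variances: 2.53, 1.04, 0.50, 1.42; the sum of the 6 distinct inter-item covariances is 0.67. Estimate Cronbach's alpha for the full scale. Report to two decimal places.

sum of item variances = 2.53 + 1.04 + 0.50 + 1.42 = 5.49
Sum of distinct covariances = 0.67
Var(T) = sum of item variances + 2·Σcov = 5.49 + 2 × 0.67 = 6.83
α = (4/3)·(1 − 5.49/6.83) = 0.26

α = 0.26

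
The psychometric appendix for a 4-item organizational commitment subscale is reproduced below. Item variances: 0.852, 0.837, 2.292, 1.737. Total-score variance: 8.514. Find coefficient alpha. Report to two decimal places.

α = 0.44

Σσᵢ² = 0.852 + 0.837 + 2.292 + 1.737 = 5.718
α = (k/(k−1))·(1 − Σσᵢ²/σ²_total) = (4/3)·(1 − 5.718/8.514) = 0.44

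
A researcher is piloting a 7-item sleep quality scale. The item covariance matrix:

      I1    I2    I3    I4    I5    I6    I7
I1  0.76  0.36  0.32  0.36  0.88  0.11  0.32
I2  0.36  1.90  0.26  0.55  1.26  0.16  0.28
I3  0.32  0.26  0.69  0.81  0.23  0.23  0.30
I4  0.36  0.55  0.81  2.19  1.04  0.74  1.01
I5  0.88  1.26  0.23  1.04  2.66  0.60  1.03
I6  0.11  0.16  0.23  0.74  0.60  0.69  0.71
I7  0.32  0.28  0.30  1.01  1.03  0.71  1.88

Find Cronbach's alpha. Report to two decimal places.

Σσ²ᵢ = 0.76 + 1.90 + 0.69 + 2.19 + 2.66 + 0.69 + 1.88 = 10.77
Sum of the distinct covariances = 11.56
σ²_T = 10.77 + 2 × 11.56 = 33.89
α = (k/(k−1))·(1 − Σσ²ᵢ/σ²_T) = (7/6)·(1 − 10.77/33.89) = 0.80

α = 0.80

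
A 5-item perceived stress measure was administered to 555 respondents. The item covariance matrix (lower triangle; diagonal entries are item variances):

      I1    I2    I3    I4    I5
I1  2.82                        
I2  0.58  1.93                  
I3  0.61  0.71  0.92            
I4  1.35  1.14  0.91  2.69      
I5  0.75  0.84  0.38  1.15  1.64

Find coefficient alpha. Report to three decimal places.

α = 0.784

ΣVar(i) = 2.82 + 1.93 + 0.92 + 2.69 + 1.64 = 10.00
Sum of off-diagonal covariances = 8.42
Var(T) = 10.00 + 2 × 8.42 = 26.84
α = (k/(k−1))·(1 − ΣVar(i)/Var(T)) = (5/4)·(1 − 10.00/26.84) = 0.784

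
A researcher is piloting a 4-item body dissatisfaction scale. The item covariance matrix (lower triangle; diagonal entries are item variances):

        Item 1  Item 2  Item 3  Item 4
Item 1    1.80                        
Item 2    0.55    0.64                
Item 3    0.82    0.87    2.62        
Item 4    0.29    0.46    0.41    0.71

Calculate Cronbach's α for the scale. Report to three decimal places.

Cronbach's α = 0.721

sum of item variances = 1.80 + 0.64 + 2.62 + 0.71 = 5.77
Σ_{i<j} σ_ij = 3.40
total variance = 5.77 + 2 × 3.40 = 12.57
α = (k/(k−1))·(1 − sum of item variances/total variance) = (4/3)·(1 − 5.77/12.57) = 0.721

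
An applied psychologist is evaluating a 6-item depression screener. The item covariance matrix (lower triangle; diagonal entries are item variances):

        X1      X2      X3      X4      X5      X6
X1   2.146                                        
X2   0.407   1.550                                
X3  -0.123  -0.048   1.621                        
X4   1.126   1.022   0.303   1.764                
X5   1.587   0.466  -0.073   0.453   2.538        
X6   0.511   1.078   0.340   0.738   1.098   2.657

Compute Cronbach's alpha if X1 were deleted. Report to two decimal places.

Remaining items: X2, X3, X4, X5, X6 (k = 5).
Σσ²ᵢ = 1.550 + 1.621 + 1.764 + 2.538 + 2.657 = 10.130
Var(T) = 10.130 + 2 × 5.377 = 20.884
α (item deleted) = (5/4)·(1 − 10.130/20.884) = 0.64

Cronbach's alpha = 0.64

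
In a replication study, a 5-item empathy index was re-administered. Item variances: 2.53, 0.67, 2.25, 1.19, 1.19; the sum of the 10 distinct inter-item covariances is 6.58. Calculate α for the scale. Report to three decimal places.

α = 0.784

Σσᵢ² = 2.53 + 0.67 + 2.25 + 1.19 + 1.19 = 7.83
Sum of distinct covariances = 6.58
Var(T) = Σσᵢ² + 2·Σcov = 7.83 + 2 × 6.58 = 20.99
α = (5/4)·(1 − 7.83/20.99) = 0.784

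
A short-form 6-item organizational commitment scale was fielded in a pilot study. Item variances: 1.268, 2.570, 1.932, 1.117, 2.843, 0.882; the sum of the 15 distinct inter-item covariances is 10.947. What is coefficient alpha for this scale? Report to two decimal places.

coefficient alpha = 0.81

Σσᵢ² = 1.268 + 2.570 + 1.932 + 1.117 + 2.843 + 0.882 = 10.612
Sum of distinct covariances = 10.947
σ²_T = Σσᵢ² + 2·Σcov = 10.612 + 2 × 10.947 = 32.506
α = (6/5)·(1 − 10.612/32.506) = 0.81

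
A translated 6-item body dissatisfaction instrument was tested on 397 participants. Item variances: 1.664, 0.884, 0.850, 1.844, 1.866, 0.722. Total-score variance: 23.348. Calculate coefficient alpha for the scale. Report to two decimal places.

α = 0.80

Σσᵢ² = 1.664 + 0.884 + 0.850 + 1.844 + 1.866 + 0.722 = 7.830
α = (k/(k−1))·(1 − Σσᵢ²/σ²_T) = (6/5)·(1 − 7.830/23.348) = 0.80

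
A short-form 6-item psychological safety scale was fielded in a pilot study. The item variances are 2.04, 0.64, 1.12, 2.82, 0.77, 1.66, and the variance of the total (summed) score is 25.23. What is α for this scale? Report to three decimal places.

Σσᵢ² = 2.04 + 0.64 + 1.12 + 2.82 + 0.77 + 1.66 = 9.05
α = (k/(k−1))·(1 − Σσᵢ²/total variance) = (6/5)·(1 − 9.05/25.23) = 0.770

α = 0.770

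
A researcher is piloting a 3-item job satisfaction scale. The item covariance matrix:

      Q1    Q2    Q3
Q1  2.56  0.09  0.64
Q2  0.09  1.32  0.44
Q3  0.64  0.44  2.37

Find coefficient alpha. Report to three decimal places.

coefficient alpha = 0.409

Σσ²ᵢ = 2.56 + 1.32 + 2.37 = 6.25
Sum of the distinct covariances = 1.17
Var(T) = 6.25 + 2 × 1.17 = 8.59
α = (k/(k−1))·(1 − Σσ²ᵢ/Var(T)) = (3/2)·(1 − 6.25/8.59) = 0.409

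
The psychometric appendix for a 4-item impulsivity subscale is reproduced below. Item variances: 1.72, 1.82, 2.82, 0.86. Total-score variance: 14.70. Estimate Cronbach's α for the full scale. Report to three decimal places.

α = 0.678

ΣVar(i) = 1.72 + 1.82 + 2.82 + 0.86 = 7.22
α = (k/(k−1))·(1 − ΣVar(i)/Var(T)) = (4/3)·(1 − 7.22/14.70) = 0.678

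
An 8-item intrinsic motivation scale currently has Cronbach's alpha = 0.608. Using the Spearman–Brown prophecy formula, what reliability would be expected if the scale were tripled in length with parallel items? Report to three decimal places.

predicted reliability = 0.823

Length factor m = 3
α' = m·α / (1 + (m−1)·α)
   = 3 × 0.608 / (1 + (3 − 1) × 0.608)
   = 1.8240 / 2.2160 = 0.823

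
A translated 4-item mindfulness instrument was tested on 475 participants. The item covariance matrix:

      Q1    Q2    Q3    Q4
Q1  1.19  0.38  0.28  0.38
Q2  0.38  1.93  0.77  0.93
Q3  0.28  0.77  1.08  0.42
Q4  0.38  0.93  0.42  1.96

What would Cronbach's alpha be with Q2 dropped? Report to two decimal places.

Cronbach's alpha = 0.51

Remaining items: Q1, Q3, Q4 (k = 3).
sum of item variances = 1.19 + 1.08 + 1.96 = 4.23
Var(T) = 4.23 + 2 × 1.08 = 6.39
α (item deleted) = (3/2)·(1 − 4.23/6.39) = 0.51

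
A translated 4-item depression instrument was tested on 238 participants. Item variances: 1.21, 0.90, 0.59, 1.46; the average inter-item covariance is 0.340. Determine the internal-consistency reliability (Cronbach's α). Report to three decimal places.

Cronbach's α = 0.660

sum of item variances = 1.21 + 0.90 + 0.59 + 1.46 = 4.16
Sum of the 6 distinct covariances = 6 × 0.340 = 2.040
σ²_T = sum of item variances + 2·Σcov = 4.16 + 2 × 2.040 = 8.240
α = (4/3)·(1 − 4.16/8.240) = 0.660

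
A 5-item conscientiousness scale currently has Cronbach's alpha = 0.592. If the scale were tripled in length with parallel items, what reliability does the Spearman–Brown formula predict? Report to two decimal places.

Length factor m = 3
α' = m·α / (1 + (m−1)·α)
   = 3 × 0.592 / (1 + (3 − 1) × 0.592)
   = 1.7760 / 2.1840 = 0.81

predicted reliability = 0.81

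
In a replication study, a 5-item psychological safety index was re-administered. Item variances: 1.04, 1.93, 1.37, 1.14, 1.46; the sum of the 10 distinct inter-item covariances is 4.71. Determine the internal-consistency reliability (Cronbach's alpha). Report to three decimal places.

Cronbach's alpha = 0.720

sum of item variances = 1.04 + 1.93 + 1.37 + 1.14 + 1.46 = 6.94
Sum of distinct covariances = 4.71
Var(T) = sum of item variances + 2·Σcov = 6.94 + 2 × 4.71 = 16.36
α = (5/4)·(1 − 6.94/16.36) = 0.720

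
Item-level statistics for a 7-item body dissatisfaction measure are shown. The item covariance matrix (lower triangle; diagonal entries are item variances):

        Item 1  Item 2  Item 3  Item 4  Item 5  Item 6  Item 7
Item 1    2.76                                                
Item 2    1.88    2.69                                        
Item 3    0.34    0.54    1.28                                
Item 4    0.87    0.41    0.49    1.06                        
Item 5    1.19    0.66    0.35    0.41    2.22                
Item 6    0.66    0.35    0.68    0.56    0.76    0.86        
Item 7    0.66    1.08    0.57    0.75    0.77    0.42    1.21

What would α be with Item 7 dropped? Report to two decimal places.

Remaining items: Item 1, Item 2, Item 3, Item 4, Item 5, Item 6 (k = 6).
ΣVar(i) = 2.76 + 2.69 + 1.28 + 1.06 + 2.22 + 0.86 = 10.87
σ²_T = 10.87 + 2 × 10.15 = 31.17
α (item deleted) = (6/5)·(1 − 10.87/31.17) = 0.78

α = 0.78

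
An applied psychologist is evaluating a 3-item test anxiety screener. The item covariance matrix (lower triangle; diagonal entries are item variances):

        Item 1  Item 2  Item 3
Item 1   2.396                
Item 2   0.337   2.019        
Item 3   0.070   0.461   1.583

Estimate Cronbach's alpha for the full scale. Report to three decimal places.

ΣVar(i) = 2.396 + 2.019 + 1.583 = 5.998
Sum of the distinct covariances = 0.868
total variance = 5.998 + 2 × 0.868 = 7.734
α = (k/(k−1))·(1 − ΣVar(i)/total variance) = (3/2)·(1 − 5.998/7.734) = 0.337

α = 0.337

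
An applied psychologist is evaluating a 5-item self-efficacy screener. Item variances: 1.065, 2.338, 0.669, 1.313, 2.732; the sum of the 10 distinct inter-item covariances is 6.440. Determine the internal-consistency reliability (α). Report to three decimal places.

α = 0.767

Σσ²ᵢ = 1.065 + 2.338 + 0.669 + 1.313 + 2.732 = 8.117
Sum of distinct covariances = 6.440
total variance = Σσ²ᵢ + 2·Σcov = 8.117 + 2 × 6.440 = 20.997
α = (5/4)·(1 − 8.117/20.997) = 0.767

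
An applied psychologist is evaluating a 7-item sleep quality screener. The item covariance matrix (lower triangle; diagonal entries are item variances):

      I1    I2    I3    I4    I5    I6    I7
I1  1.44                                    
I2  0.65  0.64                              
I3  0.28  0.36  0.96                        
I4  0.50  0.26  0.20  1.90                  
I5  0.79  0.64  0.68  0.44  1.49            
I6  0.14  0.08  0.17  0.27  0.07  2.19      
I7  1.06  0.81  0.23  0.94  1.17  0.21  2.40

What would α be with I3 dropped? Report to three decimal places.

α = 0.738

Remaining items: I1, I2, I4, I5, I6, I7 (k = 6).
ΣVar(i) = 1.44 + 0.64 + 1.90 + 1.49 + 2.19 + 2.40 = 10.06
Var(T) = 10.06 + 2 × 8.03 = 26.12
α (item deleted) = (6/5)·(1 − 10.06/26.12) = 0.738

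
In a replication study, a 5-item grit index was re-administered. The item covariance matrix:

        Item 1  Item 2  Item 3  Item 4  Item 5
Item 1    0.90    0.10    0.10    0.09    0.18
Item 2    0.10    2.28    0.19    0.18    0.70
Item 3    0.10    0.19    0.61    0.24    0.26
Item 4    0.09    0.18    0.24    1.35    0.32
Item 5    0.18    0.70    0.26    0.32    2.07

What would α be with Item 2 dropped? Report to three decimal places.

Remaining items: Item 1, Item 3, Item 4, Item 5 (k = 4).
sum of item variances = 0.90 + 0.61 + 1.35 + 2.07 = 4.93
σ²_total = 4.93 + 2 × 1.19 = 7.31
α (item deleted) = (4/3)·(1 − 4.93/7.31) = 0.434

α = 0.434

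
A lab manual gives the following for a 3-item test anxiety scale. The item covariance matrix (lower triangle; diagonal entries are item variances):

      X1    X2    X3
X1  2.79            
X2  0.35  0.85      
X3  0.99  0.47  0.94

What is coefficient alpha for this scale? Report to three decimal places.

ΣVar(i) = 2.79 + 0.85 + 0.94 = 4.58
Sum of off-diagonal covariances = 1.81
σ²_T = 4.58 + 2 × 1.81 = 8.20
α = (k/(k−1))·(1 − ΣVar(i)/σ²_T) = (3/2)·(1 − 4.58/8.20) = 0.662

coefficient alpha = 0.662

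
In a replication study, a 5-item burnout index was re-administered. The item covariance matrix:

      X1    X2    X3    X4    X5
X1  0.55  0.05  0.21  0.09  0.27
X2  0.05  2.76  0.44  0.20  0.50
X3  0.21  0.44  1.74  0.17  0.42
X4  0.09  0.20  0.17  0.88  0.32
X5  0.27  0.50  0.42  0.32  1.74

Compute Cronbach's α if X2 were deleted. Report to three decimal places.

α = 0.501

Remaining items: X1, X3, X4, X5 (k = 4).
sum of item variances = 0.55 + 1.74 + 0.88 + 1.74 = 4.91
Var(T) = 4.91 + 2 × 1.48 = 7.87
α (item deleted) = (4/3)·(1 − 4.91/7.87) = 0.501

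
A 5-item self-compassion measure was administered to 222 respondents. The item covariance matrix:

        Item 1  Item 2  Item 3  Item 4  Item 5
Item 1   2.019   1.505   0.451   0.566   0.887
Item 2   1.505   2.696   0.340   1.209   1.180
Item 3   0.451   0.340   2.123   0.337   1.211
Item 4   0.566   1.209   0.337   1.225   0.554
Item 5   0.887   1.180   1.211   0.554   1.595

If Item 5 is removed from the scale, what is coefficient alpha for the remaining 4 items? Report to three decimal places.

α = 0.696

Remaining items: Item 1, Item 2, Item 3, Item 4 (k = 4).
Σσ²ᵢ = 2.019 + 2.696 + 2.123 + 1.225 = 8.063
σ²_total = 8.063 + 2 × 4.408 = 16.879
α (item deleted) = (4/3)·(1 − 8.063/16.879) = 0.696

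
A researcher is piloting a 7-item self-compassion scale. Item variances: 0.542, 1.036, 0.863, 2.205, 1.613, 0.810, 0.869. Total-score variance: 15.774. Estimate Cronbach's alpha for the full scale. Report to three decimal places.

ΣVar(i) = 0.542 + 1.036 + 0.863 + 2.205 + 1.613 + 0.810 + 0.869 = 7.938
α = (k/(k−1))·(1 − ΣVar(i)/total variance) = (7/6)·(1 − 7.938/15.774) = 0.580

α = 0.580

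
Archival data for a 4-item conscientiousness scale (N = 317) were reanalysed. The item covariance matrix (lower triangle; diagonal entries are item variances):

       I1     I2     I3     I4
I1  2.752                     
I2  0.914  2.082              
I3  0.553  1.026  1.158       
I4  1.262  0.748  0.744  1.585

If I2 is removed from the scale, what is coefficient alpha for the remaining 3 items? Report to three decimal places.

Remaining items: I1, I3, I4 (k = 3).
Σσ²ᵢ = 2.752 + 1.158 + 1.585 = 5.495
σ²_T = 5.495 + 2 × 2.559 = 10.613
α (item deleted) = (3/2)·(1 − 5.495/10.613) = 0.723

α = 0.723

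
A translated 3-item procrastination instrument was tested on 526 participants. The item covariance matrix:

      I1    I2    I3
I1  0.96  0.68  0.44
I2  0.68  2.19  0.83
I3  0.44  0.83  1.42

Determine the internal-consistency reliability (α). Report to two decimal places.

α = 0.69

Σσ²ᵢ = 0.96 + 2.19 + 1.42 = 4.57
Sum of the distinct covariances = 1.95
σ²_T = 4.57 + 2 × 1.95 = 8.47
α = (k/(k−1))·(1 − Σσ²ᵢ/σ²_T) = (3/2)·(1 − 4.57/8.47) = 0.69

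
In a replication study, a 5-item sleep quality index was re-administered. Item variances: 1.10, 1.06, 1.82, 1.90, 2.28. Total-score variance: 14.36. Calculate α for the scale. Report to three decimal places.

Σσᵢ² = 1.10 + 1.06 + 1.82 + 1.90 + 2.28 = 8.16
α = (k/(k−1))·(1 − Σσᵢ²/total variance) = (5/4)·(1 − 8.16/14.36) = 0.540

α = 0.540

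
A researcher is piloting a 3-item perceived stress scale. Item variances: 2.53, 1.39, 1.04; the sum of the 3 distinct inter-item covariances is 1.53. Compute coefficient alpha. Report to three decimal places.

coefficient alpha = 0.572

Σσ²ᵢ = 2.53 + 1.39 + 1.04 = 4.96
Sum of distinct covariances = 1.53
σ²_T = Σσ²ᵢ + 2·Σcov = 4.96 + 2 × 1.53 = 8.02
α = (3/2)·(1 − 4.96/8.02) = 0.572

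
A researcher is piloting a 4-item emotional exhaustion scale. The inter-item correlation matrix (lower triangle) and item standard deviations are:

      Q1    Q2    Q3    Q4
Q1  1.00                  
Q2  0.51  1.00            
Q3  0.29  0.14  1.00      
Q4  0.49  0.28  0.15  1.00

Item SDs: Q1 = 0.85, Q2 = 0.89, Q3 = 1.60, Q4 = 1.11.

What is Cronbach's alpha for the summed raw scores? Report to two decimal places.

Cronbach's alpha = 0.57

Σσ²ᵢ = 0.85² + 0.89² + 1.60² + 1.11² = 5.3067
Covariances σ_ij = r_ij · s_i · s_j:
  σ(Q1,Q2) = 0.51 × 0.85 × 0.89 = 0.3858
  σ(Q1,Q3) = 0.29 × 0.85 × 1.60 = 0.3944
  σ(Q1,Q4) = 0.49 × 0.85 × 1.11 = 0.4623
  σ(Q2,Q3) = 0.14 × 0.89 × 1.60 = 0.1994
  σ(Q2,Q4) = 0.28 × 0.89 × 1.11 = 0.2766
  σ(Q3,Q4) = 0.15 × 1.60 × 1.11 = 0.2664
σ²_T = Σσ²ᵢ + 2·Σσ_ij = 5.3067 + 2 × 1.9849 = 9.2765
α = (4/3)·(1 − 5.3067/9.2765) = 0.57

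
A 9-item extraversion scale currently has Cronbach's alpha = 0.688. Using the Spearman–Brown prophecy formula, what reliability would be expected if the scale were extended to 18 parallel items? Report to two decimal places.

Length factor m = 18/9 = 2.0000
α' = m·α / (1 + (m−1)·α)
   = 18/9 × 0.688 / (1 + (18/9 − 1) × 0.688)
   = 1.3760 / 1.6880 = 0.82

predicted reliability = 0.82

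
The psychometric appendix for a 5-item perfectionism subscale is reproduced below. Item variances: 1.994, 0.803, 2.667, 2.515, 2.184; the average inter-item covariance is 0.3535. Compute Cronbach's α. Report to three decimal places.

Σσ²ᵢ = 1.994 + 0.803 + 2.667 + 2.515 + 2.184 = 10.163
Sum of the 10 distinct covariances = 10 × 0.3535 = 3.5350
total variance = Σσ²ᵢ + 2·Σcov = 10.163 + 2 × 3.5350 = 17.2330
α = (5/4)·(1 − 10.163/17.2330) = 0.513

α = 0.513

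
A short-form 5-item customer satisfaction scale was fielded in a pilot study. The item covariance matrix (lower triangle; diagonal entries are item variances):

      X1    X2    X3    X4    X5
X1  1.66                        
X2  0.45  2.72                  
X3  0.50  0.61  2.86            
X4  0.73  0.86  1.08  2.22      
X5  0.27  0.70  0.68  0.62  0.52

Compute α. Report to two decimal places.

α = 0.71

Σσᵢ² = 1.66 + 2.72 + 2.86 + 2.22 + 0.52 = 9.98
Sum of the distinct covariances = 6.50
σ²_T = 9.98 + 2 × 6.50 = 22.98
α = (k/(k−1))·(1 − Σσᵢ²/σ²_T) = (5/4)·(1 − 9.98/22.98) = 0.71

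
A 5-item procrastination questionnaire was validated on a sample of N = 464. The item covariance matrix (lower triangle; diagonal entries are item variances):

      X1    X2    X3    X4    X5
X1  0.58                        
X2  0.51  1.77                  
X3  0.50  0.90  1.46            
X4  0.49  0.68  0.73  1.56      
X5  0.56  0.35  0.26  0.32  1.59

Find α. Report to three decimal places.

α = 0.755

ΣVar(i) = 0.58 + 1.77 + 1.46 + 1.56 + 1.59 = 6.96
Sum of off-diagonal covariances = 5.30
σ²_total = 6.96 + 2 × 5.30 = 17.56
α = (k/(k−1))·(1 − ΣVar(i)/σ²_total) = (5/4)·(1 − 6.96/17.56) = 0.755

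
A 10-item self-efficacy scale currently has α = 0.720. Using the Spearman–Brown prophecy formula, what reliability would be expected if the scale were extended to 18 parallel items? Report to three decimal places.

Length factor m = 18/10 = 1.8000
α' = m·α / (1 + (m−1)·α)
   = 18/10 × 0.720 / (1 + (18/10 − 1) × 0.720)
   = 1.2960 / 1.5760 = 0.822

predicted reliability = 0.822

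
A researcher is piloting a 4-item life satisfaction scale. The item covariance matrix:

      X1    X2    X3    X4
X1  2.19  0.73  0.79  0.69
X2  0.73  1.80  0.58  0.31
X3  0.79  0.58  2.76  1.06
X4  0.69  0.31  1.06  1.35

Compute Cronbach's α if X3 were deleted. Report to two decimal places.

Cronbach's α = 0.59

Remaining items: X1, X2, X4 (k = 3).
sum of item variances = 2.19 + 1.80 + 1.35 = 5.34
σ²_T = 5.34 + 2 × 1.73 = 8.80
α (item deleted) = (3/2)·(1 − 5.34/8.80) = 0.59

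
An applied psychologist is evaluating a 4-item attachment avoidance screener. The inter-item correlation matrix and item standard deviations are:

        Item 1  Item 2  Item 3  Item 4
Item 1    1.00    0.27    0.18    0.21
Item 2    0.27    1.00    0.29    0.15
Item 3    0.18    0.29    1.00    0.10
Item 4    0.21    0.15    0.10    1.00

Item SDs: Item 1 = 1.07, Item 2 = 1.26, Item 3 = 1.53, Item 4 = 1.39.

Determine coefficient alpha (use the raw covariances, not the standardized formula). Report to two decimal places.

Σσ²ᵢ = 1.07² + 1.26² + 1.53² + 1.39² = 7.0055
Covariances σ_ij = r_ij · s_i · s_j:
  σ(Item 1,Item 2) = 0.27 × 1.07 × 1.26 = 0.3640
  σ(Item 1,Item 3) = 0.18 × 1.07 × 1.53 = 0.2947
  σ(Item 1,Item 4) = 0.21 × 1.07 × 1.39 = 0.3123
  σ(Item 2,Item 3) = 0.29 × 1.26 × 1.53 = 0.5591
  σ(Item 2,Item 4) = 0.15 × 1.26 × 1.39 = 0.2627
  σ(Item 3,Item 4) = 0.10 × 1.53 × 1.39 = 0.2127
σ²_T = Σσ²ᵢ + 2·Σσ_ij = 7.0055 + 2 × 2.0055 = 11.0165
α = (4/3)·(1 − 7.0055/11.0165) = 0.49

coefficient alpha = 0.49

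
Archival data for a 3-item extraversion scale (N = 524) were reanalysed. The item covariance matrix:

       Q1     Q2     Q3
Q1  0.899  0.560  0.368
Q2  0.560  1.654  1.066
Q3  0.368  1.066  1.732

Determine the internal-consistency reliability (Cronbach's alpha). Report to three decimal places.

α = 0.723

ΣVar(i) = 0.899 + 1.654 + 1.732 = 4.285
Sum of the distinct covariances = 1.994
Var(T) = 4.285 + 2 × 1.994 = 8.273
α = (k/(k−1))·(1 − ΣVar(i)/Var(T)) = (3/2)·(1 − 4.285/8.273) = 0.723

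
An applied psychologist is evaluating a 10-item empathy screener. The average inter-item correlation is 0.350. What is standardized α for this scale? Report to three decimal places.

α = 0.843

Standardized α = k·r̄ / (1 + (k−1)·r̄) = 10 × 0.350 / (1 + 9 × 0.350)
  = 3.5000 / 4.1500 = 0.843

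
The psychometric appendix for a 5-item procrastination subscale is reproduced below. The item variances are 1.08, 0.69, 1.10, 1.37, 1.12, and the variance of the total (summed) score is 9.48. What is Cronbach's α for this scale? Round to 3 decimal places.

α = 0.543

Σσᵢ² = 1.08 + 0.69 + 1.10 + 1.37 + 1.12 = 5.36
α = (k/(k−1))·(1 − Σσᵢ²/σ²_total) = (5/4)·(1 − 5.36/9.48) = 0.543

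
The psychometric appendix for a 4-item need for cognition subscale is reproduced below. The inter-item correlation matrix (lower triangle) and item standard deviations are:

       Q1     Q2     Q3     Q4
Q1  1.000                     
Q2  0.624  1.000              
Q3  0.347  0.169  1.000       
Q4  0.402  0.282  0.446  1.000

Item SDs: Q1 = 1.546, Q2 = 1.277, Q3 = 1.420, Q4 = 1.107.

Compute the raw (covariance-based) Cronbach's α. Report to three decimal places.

α = 0.706

Σσ²ᵢ = 1.546² + 1.277² + 1.420² + 1.107² = 7.2627
Covariances σ_ij = r_ij · s_i · s_j:
  σ(Q1,Q2) = 0.624 × 1.546 × 1.277 = 1.2319
  σ(Q1,Q3) = 0.347 × 1.546 × 1.420 = 0.7618
  σ(Q1,Q4) = 0.402 × 1.546 × 1.107 = 0.6880
  σ(Q2,Q3) = 0.169 × 1.277 × 1.420 = 0.3065
  σ(Q2,Q4) = 0.282 × 1.277 × 1.107 = 0.3986
  σ(Q3,Q4) = 0.446 × 1.420 × 1.107 = 0.7011
σ²_T = Σσ²ᵢ + 2·Σσ_ij = 7.2627 + 2 × 4.0879 = 15.4385
α = (4/3)·(1 − 7.2627/15.4385) = 0.706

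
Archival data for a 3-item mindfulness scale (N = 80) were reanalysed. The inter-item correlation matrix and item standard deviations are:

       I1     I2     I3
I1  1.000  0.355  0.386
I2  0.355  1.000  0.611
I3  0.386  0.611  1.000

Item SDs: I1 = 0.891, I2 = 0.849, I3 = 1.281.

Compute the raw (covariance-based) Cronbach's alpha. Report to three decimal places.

α = 0.698

Σσ²ᵢ = 0.891² + 0.849² + 1.281² = 3.1556
Covariances σ_ij = r_ij · s_i · s_j:
  σ(I1,I2) = 0.355 × 0.891 × 0.849 = 0.2685
  σ(I1,I3) = 0.386 × 0.891 × 1.281 = 0.4406
  σ(I2,I3) = 0.611 × 0.849 × 1.281 = 0.6645
σ²_T = Σσ²ᵢ + 2·Σσ_ij = 3.1556 + 2 × 1.3736 = 5.9028
α = (3/2)·(1 − 3.1556/5.9028) = 0.698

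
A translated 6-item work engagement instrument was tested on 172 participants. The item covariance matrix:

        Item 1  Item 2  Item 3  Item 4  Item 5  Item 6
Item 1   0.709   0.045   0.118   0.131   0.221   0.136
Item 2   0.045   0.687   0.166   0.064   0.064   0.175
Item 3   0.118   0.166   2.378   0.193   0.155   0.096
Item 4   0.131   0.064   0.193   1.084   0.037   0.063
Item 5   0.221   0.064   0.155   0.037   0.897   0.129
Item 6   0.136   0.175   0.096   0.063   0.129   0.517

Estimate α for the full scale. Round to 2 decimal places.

α = 0.44

ΣVar(i) = 0.709 + 0.687 + 2.378 + 1.084 + 0.897 + 0.517 = 6.272
Sum of off-diagonal covariances = 1.793
σ²_total = 6.272 + 2 × 1.793 = 9.858
α = (k/(k−1))·(1 − ΣVar(i)/σ²_total) = (6/5)·(1 − 6.272/9.858) = 0.44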